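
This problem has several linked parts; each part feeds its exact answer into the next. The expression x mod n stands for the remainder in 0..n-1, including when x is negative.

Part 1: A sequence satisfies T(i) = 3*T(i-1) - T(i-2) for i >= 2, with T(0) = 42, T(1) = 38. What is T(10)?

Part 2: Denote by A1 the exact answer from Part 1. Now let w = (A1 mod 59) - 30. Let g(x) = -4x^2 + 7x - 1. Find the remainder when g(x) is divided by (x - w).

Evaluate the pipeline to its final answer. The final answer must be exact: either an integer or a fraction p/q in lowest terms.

Part 1: T(2) = 3*(38) - 1*(42) = 72; iterating: T(2)=72, T(3)=178, T(4)=462, T(5)=1208, T(6)=3162, T(7)=8278, T(8)=21672, T(9)=56738, T(10)=148542; answer 148542
Part 2: A1 = 148542; w = 9; remainder = value at the root: -4*(9)^2 + 7*(9)^1 - 1 = (-324) + (63) + (-1) = -262; answer -262

-262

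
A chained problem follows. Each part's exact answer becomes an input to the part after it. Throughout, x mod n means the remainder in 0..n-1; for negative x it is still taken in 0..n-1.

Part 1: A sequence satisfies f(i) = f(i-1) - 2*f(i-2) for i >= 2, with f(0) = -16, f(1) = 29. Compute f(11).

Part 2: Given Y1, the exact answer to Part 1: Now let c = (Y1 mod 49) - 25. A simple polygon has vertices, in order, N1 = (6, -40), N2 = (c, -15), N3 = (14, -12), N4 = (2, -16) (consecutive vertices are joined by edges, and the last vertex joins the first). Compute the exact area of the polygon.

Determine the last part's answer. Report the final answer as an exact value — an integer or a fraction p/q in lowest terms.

Part 1: f(2) = 1*(29) - 2*(-16) = 61; iterating: f(2)=61, f(3)=3, f(4)=-119, f(5)=-125, f(6)=113, f(7)=363, f(8)=137, f(9)=-589, f(10)=-863, f(11)=315; answer 315
Part 2: Y1 = 315; c = -4; cross terms: (6*-15 - -4*-40)=-250, (-4*-12 - 14*-15)=258, (14*-16 - 2*-12)=-200, (2*-40 - 6*-16)=16; twice the area = |-176| = 176; area = 88; answer 88

88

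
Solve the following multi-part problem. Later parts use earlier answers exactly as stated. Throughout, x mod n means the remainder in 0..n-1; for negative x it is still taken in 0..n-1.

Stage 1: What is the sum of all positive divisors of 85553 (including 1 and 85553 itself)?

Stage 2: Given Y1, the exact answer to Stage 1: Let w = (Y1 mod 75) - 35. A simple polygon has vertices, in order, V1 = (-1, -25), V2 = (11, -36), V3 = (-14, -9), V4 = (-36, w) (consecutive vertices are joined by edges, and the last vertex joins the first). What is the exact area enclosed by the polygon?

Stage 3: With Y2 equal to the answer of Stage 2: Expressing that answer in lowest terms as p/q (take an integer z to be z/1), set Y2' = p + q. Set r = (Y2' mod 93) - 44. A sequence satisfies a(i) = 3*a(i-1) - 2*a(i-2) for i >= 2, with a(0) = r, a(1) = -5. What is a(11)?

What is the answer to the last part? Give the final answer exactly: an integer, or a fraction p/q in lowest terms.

30685

Stage 1: 85553 = 13 * 6581; sigma = (1 + 13) * (1 + 6581) = 14 * 6582 = 92148; answer 92148
Stage 2: Y1 = 92148; w = 13; cross terms: (-1*-36 - 11*-25)=311, (11*-9 - -14*-36)=-603, (-14*13 - -36*-9)=-506, (-36*-25 - -1*13)=913; twice the area = |115| = 115; area = 115/2; answer 115/2
Stage 3: Y2 = 115/2; threaded value p + q = 117; r = -20; a(2) = 3*(-5) - 2*(-20) = 25; iterating: a(2)=25, a(3)=85, a(4)=205, a(5)=445, a(6)=925, a(7)=1885, a(8)=3805, a(9)=7645, a(10)=15325, a(11)=30685; answer 30685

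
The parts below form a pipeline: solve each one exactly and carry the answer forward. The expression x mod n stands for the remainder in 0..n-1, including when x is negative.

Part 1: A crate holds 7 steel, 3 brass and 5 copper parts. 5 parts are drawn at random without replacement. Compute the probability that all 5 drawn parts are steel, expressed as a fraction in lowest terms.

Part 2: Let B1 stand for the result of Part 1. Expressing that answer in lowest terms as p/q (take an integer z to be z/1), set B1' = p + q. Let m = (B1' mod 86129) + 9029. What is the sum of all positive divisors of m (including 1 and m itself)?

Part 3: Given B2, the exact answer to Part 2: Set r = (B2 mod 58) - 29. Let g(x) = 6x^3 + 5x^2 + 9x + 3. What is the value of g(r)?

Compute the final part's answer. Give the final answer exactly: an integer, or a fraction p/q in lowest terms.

-39517

Part 1: total draws C(15,5) = 3003; favorable C(7,5) = 21; P = 1/143; answer 1/143
Part 2: B1 = 1/143; threaded value p + q = 144; m = 9173; 9173 is prime, so its only divisors are 1 and 9173; sigma = 1 + 9173 = 9174; answer 9174
Part 3: B2 = 9174; r = -19; 6*(-19)^3 + 5*(-19)^2 + 9*(-19)^1 + 3 = (-41154) + (1805) + (-171) + (3) = -39517; answer -39517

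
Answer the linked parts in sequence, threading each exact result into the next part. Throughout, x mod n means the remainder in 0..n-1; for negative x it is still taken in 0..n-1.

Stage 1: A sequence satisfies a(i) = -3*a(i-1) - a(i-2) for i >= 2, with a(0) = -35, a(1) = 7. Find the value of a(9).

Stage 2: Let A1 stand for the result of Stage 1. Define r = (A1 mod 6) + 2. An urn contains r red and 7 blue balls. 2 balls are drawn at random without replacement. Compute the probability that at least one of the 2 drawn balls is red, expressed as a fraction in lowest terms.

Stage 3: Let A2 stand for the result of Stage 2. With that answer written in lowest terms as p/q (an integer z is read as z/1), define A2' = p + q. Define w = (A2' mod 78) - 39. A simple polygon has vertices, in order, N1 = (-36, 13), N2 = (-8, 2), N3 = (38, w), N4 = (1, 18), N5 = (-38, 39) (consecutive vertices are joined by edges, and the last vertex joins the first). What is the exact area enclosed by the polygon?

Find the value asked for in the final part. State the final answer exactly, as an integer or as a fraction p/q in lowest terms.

2417/2

Stage 1: a(2) = -3*(7) - 1*(-35) = 14; iterating: a(2)=14, a(3)=-49, a(4)=133, a(5)=-350, a(6)=917, a(7)=-2401, a(8)=6286, a(9)=-16457; answer -16457
Stage 2: A1 = -16457; r = 3; total draws C(10,2) = 45; complement C(7,2) = 21; favorable 45 - 21 = 24; P = 8/15; answer 8/15
Stage 3: A2 = 8/15; threaded value p + q = 23; w = -16; cross terms: (-36*2 - -8*13)=32, (-8*-16 - 38*2)=52, (38*18 - 1*-16)=700, (1*39 - -38*18)=723, (-38*13 - -36*39)=910; twice the area = |2417| = 2417; area = 2417/2; answer 2417/2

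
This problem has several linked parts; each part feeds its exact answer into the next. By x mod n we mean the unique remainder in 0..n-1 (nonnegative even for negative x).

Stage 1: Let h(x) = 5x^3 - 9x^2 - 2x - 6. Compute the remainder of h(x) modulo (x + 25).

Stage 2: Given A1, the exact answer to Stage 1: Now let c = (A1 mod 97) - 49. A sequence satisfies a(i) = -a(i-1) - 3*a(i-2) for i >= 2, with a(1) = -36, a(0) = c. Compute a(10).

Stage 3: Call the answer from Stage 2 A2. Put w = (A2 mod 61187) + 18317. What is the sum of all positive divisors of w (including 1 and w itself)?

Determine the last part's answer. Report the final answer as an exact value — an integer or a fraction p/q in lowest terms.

Stage 1: remainder = value at the root: 5*(-25)^3 - 9*(-25)^2 - 2*(-25)^1 - 6 = (-78125) + (-5625) + (50) + (-6) = -83706; answer -83706
Stage 2: A1 = -83706; c = -44; a(2) = -1*(-36) - 3*(-44) = 168; iterating: a(2)=168, a(3)=-60, a(4)=-444, a(5)=624, a(6)=708, a(7)=-2580, a(8)=456, a(9)=7284, a(10)=-8652; answer -8652
Stage 3: A2 = -8652; w = 70852; 70852 = 2^2 * 17713; sigma = (1 + 2 + 4) * (1 + 17713) = 7 * 17714 = 123998; answer 123998

123998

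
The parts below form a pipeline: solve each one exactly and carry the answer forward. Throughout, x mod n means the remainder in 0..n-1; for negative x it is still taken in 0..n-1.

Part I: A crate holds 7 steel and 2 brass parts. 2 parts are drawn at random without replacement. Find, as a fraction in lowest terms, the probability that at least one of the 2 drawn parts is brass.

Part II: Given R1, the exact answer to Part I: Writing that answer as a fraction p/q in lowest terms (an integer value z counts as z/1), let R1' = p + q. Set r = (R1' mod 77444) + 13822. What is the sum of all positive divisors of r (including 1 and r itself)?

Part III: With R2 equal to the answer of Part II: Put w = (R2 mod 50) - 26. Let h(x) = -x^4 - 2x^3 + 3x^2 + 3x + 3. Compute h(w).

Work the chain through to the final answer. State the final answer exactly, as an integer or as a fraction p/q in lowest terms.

Part I: total draws C(9,2) = 36; complement C(7,2) = 21; favorable 36 - 21 = 15; P = 5/12; answer 5/12
Part II: R1 = 5/12; threaded value p + q = 17; r = 13839; 13839 = 3 * 7 * 659; sigma = (1 + 3) * (1 + 7) * (1 + 659) = 4 * 8 * 660 = 21120; answer 21120
Part III: R2 = 21120; w = -6; -1*(-6)^4 - 2*(-6)^3 + 3*(-6)^2 + 3*(-6)^1 + 3 = (-1296) + (432) + (108) + (-18) + (3) = -771; answer -771

-771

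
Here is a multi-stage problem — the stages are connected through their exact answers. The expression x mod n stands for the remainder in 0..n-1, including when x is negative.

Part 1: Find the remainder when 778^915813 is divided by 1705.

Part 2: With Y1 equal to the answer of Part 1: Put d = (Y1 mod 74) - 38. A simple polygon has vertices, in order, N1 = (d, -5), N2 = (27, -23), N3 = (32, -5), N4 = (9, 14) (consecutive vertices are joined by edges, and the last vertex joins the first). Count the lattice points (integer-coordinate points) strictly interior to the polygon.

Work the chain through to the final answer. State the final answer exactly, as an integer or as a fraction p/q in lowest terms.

Part 1: squarings mod 1705: 778^1=778, 778^2=9, 778^4=81, 778^8=1446, 778^16=586, 778^32=691, 778^64=81, 778^128=1446, 778^256=586, 778^512=691, 778^1024=81, 778^2048=1446, 778^4096=586, 778^8192=691, 778^16384=81, 778^32768=1446, 778^65536=586, 778^131072=691, 778^262144=81, 778^524288=1446; 778^915813 = 778^1 * 778^4 * 778^32 * 778^64 * 778^256 * 778^2048 * 778^4096 * 778^8192 * 778^16384 * 778^32768 * 778^65536 * 778^262144 * 778^524288 = 523 (mod 1705); answer 523
Part 2: Y1 = 523; d = -33; cross terms: (-33*-23 - 27*-5)=894, (27*-5 - 32*-23)=601, (32*14 - 9*-5)=493, (9*-5 - -33*14)=417; twice the area = |2405| = 2405; area = 2405/2; boundary points = 6 + 1 + 1 + 1 = 9; strictly interior points = area - boundary/2 + 1 = 1199; answer 1199

1199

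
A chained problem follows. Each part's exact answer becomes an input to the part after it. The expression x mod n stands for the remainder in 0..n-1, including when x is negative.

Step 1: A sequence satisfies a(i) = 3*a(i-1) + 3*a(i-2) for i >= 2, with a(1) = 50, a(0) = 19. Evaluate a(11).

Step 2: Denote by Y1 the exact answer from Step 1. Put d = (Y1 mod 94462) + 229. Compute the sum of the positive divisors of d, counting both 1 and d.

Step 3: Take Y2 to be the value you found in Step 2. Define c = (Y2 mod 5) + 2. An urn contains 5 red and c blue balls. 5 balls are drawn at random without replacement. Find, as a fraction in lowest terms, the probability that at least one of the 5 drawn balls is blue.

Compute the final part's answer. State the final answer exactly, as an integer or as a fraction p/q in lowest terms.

55/56

Step 1: a(2) = 3*(50) + 3*(19) = 207; iterating: a(2)=207, a(3)=771, a(4)=2934, a(5)=11115, a(6)=42147, a(7)=159786, a(8)=605799, a(9)=2296755, a(10)=8707662, a(11)=33013251; answer 33013251
Step 2: Y1 = 33013251; d = 46242; 46242 = 2 * 3^2 * 7 * 367; sigma = (1 + 2) * (1 + 3 + 9) * (1 + 7) * (1 + 367) = 3 * 13 * 8 * 368 = 114816; answer 114816
Step 3: Y2 = 114816; c = 3; total draws C(8,5) = 56; complement C(5,5) = 1; favorable 56 - 1 = 55; P = 55/56; answer 55/56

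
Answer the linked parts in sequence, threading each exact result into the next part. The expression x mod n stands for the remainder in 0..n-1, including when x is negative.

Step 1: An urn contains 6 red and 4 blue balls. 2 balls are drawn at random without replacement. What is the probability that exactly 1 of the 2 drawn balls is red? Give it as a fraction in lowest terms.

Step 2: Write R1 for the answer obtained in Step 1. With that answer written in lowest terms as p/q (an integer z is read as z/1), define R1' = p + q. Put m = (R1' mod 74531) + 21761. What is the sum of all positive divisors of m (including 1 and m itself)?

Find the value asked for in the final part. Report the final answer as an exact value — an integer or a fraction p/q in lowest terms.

46800

Step 1: total draws C(10,2) = 45; favorable C(6,1)*C(4,1) = 24; P = 8/15; answer 8/15
Step 2: R1 = 8/15; threaded value p + q = 23; m = 21784; 21784 = 2^3 * 7 * 389; sigma = (1 + 2 + 4 + 8) * (1 + 7) * (1 + 389) = 15 * 8 * 390 = 46800; answer 46800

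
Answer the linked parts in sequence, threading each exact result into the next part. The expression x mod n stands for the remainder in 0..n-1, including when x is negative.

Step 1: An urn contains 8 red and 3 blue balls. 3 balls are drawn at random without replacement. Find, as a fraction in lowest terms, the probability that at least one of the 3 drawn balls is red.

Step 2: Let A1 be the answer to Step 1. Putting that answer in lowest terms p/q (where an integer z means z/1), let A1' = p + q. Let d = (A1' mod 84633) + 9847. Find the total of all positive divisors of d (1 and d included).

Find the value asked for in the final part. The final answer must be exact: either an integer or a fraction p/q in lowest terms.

27432

Step 1: total draws C(11,3) = 165; complement C(3,3) = 1; favorable 165 - 1 = 164; P = 164/165; answer 164/165
Step 2: A1 = 164/165; threaded value p + q = 329; d = 10176; 10176 = 2^6 * 3 * 53; sigma = (1 + 2 + 4 + 8 + 16 + 32 + 64) * (1 + 3) * (1 + 53) = 127 * 4 * 54 = 27432; answer 27432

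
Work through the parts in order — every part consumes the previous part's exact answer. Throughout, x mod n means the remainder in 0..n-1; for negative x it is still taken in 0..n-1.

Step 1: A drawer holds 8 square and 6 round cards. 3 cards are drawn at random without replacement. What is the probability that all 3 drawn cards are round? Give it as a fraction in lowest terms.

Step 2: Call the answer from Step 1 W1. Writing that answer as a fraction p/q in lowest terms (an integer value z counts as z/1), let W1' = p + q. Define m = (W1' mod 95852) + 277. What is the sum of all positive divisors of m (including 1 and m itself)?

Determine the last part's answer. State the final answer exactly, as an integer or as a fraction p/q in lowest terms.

Step 1: total draws C(14,3) = 364; favorable C(6,3) = 20; P = 5/91; answer 5/91
Step 2: W1 = 5/91; threaded value p + q = 96; m = 373; 373 is prime, so its only divisors are 1 and 373; sigma = 1 + 373 = 374; answer 374

374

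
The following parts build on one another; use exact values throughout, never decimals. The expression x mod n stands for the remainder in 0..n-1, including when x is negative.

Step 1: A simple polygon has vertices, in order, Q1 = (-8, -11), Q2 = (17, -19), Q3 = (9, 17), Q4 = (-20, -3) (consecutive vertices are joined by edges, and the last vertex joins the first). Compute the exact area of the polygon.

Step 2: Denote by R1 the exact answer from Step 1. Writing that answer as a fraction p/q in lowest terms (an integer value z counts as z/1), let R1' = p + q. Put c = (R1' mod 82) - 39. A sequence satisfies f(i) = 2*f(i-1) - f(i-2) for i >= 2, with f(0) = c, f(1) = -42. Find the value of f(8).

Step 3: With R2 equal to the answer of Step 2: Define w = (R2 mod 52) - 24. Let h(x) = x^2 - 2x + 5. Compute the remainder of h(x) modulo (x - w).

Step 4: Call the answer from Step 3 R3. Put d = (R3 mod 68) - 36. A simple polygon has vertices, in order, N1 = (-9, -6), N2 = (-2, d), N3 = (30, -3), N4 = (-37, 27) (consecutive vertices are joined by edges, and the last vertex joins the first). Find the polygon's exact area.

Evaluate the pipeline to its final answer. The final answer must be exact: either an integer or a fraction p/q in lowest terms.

1119/2

Step 1: cross terms: (-8*-19 - 17*-11)=339, (17*17 - 9*-19)=460, (9*-3 - -20*17)=313, (-20*-11 - -8*-3)=196; twice the area = |1308| = 1308; area = 654; answer 654
Step 2: R1 = 654; threaded value p + q = 655; c = 42; f(2) = 2*(-42) - 1*(42) = -126; iterating: f(2)=-126, f(3)=-210, f(4)=-294, f(5)=-378, f(6)=-462, f(7)=-546, f(8)=-630; answer -630
Step 3: R2 = -630; w = 22; remainder = value at the root: 1*(22)^2 - 2*(22)^1 + 5 = (484) + (-44) + (5) = 445; answer 445
Step 4: R3 = 445; d = 1; cross terms: (-9*1 - -2*-6)=-21, (-2*-3 - 30*1)=-24, (30*27 - -37*-3)=699, (-37*-6 - -9*27)=465; twice the area = |1119| = 1119; area = 1119/2; answer 1119/2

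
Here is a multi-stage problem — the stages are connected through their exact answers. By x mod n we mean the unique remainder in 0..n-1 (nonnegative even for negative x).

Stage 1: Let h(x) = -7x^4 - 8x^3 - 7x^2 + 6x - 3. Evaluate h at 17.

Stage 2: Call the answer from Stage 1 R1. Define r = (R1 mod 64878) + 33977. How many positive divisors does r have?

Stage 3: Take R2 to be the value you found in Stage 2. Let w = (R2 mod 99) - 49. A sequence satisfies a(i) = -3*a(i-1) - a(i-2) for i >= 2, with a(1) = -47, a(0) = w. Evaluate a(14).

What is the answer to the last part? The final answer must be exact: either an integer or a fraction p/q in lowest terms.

Stage 1: -7*(17)^4 - 8*(17)^3 - 7*(17)^2 + 6*(17)^1 - 3 = (-584647) + (-39304) + (-2023) + (102) + (-3) = -625875; answer -625875
Stage 2: R1 = -625875; r = 56882; 56882 = 2 * 7 * 17 * 239; number of divisors = (1+1) * (1+1) * (1+1) * (1+1) = 16; answer 16
Stage 3: R2 = 16; w = -33; a(2) = -3*(-47) - 1*(-33) = 174; iterating: a(2)=174, a(3)=-475, a(4)=1251, a(5)=-3278, a(6)=8583, a(7)=-22471, a(8)=58830, a(9)=-154019, a(10)=403227, a(11)=-1055662, a(12)=2763759, a(13)=-7235615, a(14)=18943086; answer 18943086

18943086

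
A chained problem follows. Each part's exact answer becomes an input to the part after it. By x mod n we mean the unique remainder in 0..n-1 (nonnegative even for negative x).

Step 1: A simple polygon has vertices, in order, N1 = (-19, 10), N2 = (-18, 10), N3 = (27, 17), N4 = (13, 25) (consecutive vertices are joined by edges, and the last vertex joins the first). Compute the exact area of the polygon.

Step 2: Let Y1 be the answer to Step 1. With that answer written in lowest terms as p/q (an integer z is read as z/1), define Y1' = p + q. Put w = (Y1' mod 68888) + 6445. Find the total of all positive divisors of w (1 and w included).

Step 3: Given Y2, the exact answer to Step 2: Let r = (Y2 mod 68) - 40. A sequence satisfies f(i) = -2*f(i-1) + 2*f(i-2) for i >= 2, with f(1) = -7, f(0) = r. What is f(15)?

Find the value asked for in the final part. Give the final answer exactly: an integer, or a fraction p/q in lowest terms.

7778432

Step 1: cross terms: (-19*10 - -18*10)=-10, (-18*17 - 27*10)=-576, (27*25 - 13*17)=454, (13*10 - -19*25)=605; twice the area = |473| = 473; area = 473/2; answer 473/2
Step 2: Y1 = 473/2; threaded value p + q = 475; w = 6920; 6920 = 2^3 * 5 * 173; sigma = (1 + 2 + 4 + 8) * (1 + 5) * (1 + 173) = 15 * 6 * 174 = 15660; answer 15660
Step 3: Y2 = 15660; r = -20; f(2) = -2*(-7) + 2*(-20) = -26; iterating: f(2)=-26, f(3)=38, f(4)=-128, f(5)=332, f(6)=-920, f(7)=2504, f(8)=-6848, f(9)=18704, f(10)=-51104, f(11)=139616, f(12)=-381440, f(13)=1042112, f(14)=-2847104, f(15)=7778432; answer 7778432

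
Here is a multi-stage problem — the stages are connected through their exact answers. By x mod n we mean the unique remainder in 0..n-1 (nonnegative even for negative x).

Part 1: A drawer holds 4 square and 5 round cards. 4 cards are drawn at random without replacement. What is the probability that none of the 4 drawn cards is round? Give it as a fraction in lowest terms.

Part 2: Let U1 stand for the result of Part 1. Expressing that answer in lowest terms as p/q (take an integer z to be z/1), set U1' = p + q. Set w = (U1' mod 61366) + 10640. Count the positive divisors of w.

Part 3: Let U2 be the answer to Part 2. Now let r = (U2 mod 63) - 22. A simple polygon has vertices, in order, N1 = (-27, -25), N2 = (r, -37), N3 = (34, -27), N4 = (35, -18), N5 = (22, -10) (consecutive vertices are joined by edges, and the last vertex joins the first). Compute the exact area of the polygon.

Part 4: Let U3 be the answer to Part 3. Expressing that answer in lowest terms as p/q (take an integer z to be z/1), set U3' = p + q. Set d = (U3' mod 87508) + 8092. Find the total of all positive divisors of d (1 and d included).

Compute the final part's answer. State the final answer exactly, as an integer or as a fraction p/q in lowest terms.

14448

Part 1: total draws C(9,4) = 126; favorable C(4,4) = 1; P = 1/126; answer 1/126
Part 2: U1 = 1/126; threaded value p + q = 127; w = 10767; 10767 = 3 * 37 * 97; number of divisors = (1+1) * (1+1) * (1+1) = 8; answer 8
Part 3: U2 = 8; r = -14; cross terms: (-27*-37 - -14*-25)=649, (-14*-27 - 34*-37)=1636, (34*-18 - 35*-27)=333, (35*-10 - 22*-18)=46, (22*-25 - -27*-10)=-820; twice the area = |1844| = 1844; area = 922; answer 922
Part 4: U3 = 922; threaded value p + q = 923; d = 9015; 9015 = 3 * 5 * 601; sigma = (1 + 3) * (1 + 5) * (1 + 601) = 4 * 6 * 602 = 14448; answer 14448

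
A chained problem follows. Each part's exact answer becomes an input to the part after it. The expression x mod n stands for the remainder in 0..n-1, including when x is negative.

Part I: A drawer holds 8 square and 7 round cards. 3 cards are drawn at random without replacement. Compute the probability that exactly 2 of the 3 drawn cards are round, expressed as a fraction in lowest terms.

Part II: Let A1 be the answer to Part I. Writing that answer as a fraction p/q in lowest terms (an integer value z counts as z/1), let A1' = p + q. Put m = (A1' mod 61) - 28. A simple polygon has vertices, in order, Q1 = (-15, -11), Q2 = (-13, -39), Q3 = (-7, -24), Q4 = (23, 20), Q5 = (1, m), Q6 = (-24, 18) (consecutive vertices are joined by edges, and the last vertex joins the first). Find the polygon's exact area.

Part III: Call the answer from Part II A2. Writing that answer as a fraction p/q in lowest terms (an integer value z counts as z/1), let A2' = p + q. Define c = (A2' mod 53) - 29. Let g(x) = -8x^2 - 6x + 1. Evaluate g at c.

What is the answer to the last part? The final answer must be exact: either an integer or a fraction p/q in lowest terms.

Part I: total draws C(15,3) = 455; favorable C(7,2)*C(8,1) = 168; P = 24/65; answer 24/65
Part II: A1 = 24/65; threaded value p + q = 89; m = 0; cross terms: (-15*-39 - -13*-11)=442, (-13*-24 - -7*-39)=39, (-7*20 - 23*-24)=412, (23*0 - 1*20)=-20, (1*18 - -24*0)=18, (-24*-11 - -15*18)=534; twice the area = |1425| = 1425; area = 1425/2; answer 1425/2
Part III: A2 = 1425/2; threaded value p + q = 1427; c = 20; -8*(20)^2 - 6*(20)^1 + 1 = (-3200) + (-120) + (1) = -3319; answer -3319

-3319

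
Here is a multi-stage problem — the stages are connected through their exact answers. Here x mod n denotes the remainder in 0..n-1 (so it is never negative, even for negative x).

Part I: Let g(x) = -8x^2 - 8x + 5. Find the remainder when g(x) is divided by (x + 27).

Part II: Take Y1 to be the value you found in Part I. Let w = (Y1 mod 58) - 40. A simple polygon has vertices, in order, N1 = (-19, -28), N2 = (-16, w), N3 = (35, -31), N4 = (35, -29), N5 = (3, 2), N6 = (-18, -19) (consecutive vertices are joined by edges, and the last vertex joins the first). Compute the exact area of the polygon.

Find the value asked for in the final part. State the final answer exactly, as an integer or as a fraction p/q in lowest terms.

Part I: remainder = value at the root: -8*(-27)^2 - 8*(-27)^1 + 5 = (-5832) + (216) + (5) = -5611; answer -5611
Part II: Y1 = -5611; w = -25; cross terms: (-19*-25 - -16*-28)=27, (-16*-31 - 35*-25)=1371, (35*-29 - 35*-31)=70, (35*2 - 3*-29)=157, (3*-19 - -18*2)=-21, (-18*-28 - -19*-19)=143; twice the area = |1747| = 1747; area = 1747/2; answer 1747/2

1747/2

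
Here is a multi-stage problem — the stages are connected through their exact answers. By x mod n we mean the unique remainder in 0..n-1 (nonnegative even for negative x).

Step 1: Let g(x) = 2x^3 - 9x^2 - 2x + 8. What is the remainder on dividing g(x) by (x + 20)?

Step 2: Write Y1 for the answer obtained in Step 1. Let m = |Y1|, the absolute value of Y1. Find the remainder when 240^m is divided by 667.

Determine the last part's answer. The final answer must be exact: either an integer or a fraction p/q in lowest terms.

Step 1: remainder = value at the root: 2*(-20)^3 - 9*(-20)^2 - 2*(-20)^1 + 8 = (-16000) + (-3600) + (40) + (8) = -19552; answer -19552
Step 2: Y1 = -19552; m = 19552; squarings mod 667: 240^1=240, 240^2=238, 240^4=616, 240^8=600, 240^16=487, 240^32=384, 240^64=49, 240^128=400, 240^256=587, 240^512=397, 240^1024=197, 240^2048=123, 240^4096=455, 240^8192=255, 240^16384=326; 240^19552 = 240^32 * 240^64 * 240^1024 * 240^2048 * 240^16384 = 165 (mod 667); answer 165

165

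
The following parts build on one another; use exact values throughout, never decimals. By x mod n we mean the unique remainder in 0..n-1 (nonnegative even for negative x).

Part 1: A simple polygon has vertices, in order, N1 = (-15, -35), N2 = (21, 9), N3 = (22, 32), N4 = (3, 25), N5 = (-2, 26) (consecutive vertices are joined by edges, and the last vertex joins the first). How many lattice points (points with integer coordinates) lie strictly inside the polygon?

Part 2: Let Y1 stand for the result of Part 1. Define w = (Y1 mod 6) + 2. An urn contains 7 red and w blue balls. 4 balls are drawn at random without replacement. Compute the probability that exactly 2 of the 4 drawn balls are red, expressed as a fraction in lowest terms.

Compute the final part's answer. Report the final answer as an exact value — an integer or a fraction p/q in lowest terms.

Part 1: cross terms: (-15*9 - 21*-35)=600, (21*32 - 22*9)=474, (22*25 - 3*32)=454, (3*26 - -2*25)=128, (-2*-35 - -15*26)=460; twice the area = |2116| = 2116; area = 1058; boundary points = 4 + 1 + 1 + 1 + 1 = 8; strictly interior points = area - boundary/2 + 1 = 1055; answer 1055
Part 2: Y1 = 1055; w = 7; total draws C(14,4) = 1001; favorable C(7,2)*C(7,2) = 441; P = 63/143; answer 63/143

63/143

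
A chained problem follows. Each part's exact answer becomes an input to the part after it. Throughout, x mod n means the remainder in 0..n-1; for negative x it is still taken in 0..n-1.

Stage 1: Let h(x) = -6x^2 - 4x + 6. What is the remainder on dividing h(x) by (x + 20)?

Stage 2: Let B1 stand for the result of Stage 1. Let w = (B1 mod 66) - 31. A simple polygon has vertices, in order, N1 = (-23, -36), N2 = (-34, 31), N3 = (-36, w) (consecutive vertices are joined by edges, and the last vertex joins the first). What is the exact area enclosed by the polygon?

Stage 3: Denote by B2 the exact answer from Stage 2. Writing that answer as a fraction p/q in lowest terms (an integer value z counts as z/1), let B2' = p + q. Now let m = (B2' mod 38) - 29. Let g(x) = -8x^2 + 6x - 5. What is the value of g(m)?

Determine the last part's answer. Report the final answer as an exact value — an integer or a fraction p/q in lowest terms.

-7

Stage 1: remainder = value at the root: -6*(-20)^2 - 4*(-20)^1 + 6 = (-2400) + (80) + (6) = -2314; answer -2314
Stage 2: B1 = -2314; w = 31; cross terms: (-23*31 - -34*-36)=-1937, (-34*31 - -36*31)=62, (-36*-36 - -23*31)=2009; twice the area = |134| = 134; area = 67; answer 67
Stage 3: B2 = 67; threaded value p + q = 68; m = 1; -8*(1)^2 + 6*(1)^1 - 5 = (-8) + (6) + (-5) = -7; answer -7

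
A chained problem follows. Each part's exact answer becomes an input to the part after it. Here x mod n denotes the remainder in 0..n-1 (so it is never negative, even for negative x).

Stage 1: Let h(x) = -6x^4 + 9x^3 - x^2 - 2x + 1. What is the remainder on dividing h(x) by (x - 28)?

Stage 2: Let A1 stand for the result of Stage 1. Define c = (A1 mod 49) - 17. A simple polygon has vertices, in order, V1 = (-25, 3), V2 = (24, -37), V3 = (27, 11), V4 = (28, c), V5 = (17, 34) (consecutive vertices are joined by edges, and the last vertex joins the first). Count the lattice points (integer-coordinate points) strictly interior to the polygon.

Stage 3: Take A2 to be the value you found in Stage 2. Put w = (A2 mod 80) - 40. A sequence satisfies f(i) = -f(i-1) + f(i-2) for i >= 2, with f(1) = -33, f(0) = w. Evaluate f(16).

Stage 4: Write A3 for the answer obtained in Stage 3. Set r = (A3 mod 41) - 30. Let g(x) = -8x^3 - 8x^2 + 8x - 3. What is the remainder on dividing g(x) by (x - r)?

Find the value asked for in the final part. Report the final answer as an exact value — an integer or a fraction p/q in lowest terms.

Stage 1: remainder = value at the root: -6*(28)^4 + 9*(28)^3 - 1*(28)^2 - 2*(28)^1 + 1 = (-3687936) + (197568) + (-784) + (-56) + (1) = -3491207; answer -3491207
Stage 2: A1 = -3491207; c = 26; cross terms: (-25*-37 - 24*3)=853, (24*11 - 27*-37)=1263, (27*26 - 28*11)=394, (28*34 - 17*26)=510, (17*3 - -25*34)=901; twice the area = |3921| = 3921; area = 3921/2; boundary points = 1 + 3 + 1 + 1 + 1 = 7; strictly interior points = area - boundary/2 + 1 = 1958; answer 1958
Stage 3: A2 = 1958; w = -2; f(2) = -1*(-33) + 1*(-2) = 31; iterating: f(2)=31, f(3)=-64, f(4)=95, f(5)=-159, f(6)=254, f(7)=-413, f(8)=667, f(9)=-1080, f(10)=1747, f(11)=-2827, f(12)=4574, f(13)=-7401, f(14)=11975, f(15)=-19376, f(16)=31351; answer 31351
Stage 4: A3 = 31351; r = -3; remainder = value at the root: -8*(-3)^3 - 8*(-3)^2 + 8*(-3)^1 - 3 = (216) + (-72) + (-24) + (-3) = 117; answer 117

117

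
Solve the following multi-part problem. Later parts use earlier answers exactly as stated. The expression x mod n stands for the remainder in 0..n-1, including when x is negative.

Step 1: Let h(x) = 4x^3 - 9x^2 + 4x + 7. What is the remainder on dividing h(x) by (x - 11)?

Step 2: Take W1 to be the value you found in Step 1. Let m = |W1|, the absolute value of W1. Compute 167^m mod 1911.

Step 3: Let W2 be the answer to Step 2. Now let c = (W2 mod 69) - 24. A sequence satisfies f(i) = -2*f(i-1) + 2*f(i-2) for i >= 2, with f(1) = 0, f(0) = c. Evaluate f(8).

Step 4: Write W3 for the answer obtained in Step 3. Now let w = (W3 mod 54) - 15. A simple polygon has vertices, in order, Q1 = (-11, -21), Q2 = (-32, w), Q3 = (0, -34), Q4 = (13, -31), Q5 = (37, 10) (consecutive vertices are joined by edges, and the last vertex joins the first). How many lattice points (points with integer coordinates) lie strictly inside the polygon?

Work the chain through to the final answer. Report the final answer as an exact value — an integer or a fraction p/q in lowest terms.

Step 1: remainder = value at the root: 4*(11)^3 - 9*(11)^2 + 4*(11)^1 + 7 = (5324) + (-1089) + (44) + (7) = 4286; answer 4286
Step 2: W1 = 4286; m = 4286; squarings mod 1911: 167^1=167, 167^2=1135, 167^4=211, 167^8=568, 167^16=1576, 167^32=1387, 167^64=1303, 167^128=841, 167^256=211, 167^512=568, 167^1024=1576, 167^2048=1387, 167^4096=1303; 167^4286 = 167^2 * 167^4 * 167^8 * 167^16 * 167^32 * 167^128 * 167^4096 = 1135 (mod 1911); answer 1135
Step 3: W2 = 1135; c = 7; f(2) = -2*(0) + 2*(7) = 14; iterating: f(2)=14, f(3)=-28, f(4)=84, f(5)=-224, f(6)=616, f(7)=-1680, f(8)=4592; answer 4592
Step 4: W3 = 4592; w = -13; cross terms: (-11*-13 - -32*-21)=-529, (-32*-34 - 0*-13)=1088, (0*-31 - 13*-34)=442, (13*10 - 37*-31)=1277, (37*-21 - -11*10)=-667; twice the area = |1611| = 1611; area = 1611/2; boundary points = 1 + 1 + 1 + 1 + 1 = 5; strictly interior points = area - boundary/2 + 1 = 804; answer 804

804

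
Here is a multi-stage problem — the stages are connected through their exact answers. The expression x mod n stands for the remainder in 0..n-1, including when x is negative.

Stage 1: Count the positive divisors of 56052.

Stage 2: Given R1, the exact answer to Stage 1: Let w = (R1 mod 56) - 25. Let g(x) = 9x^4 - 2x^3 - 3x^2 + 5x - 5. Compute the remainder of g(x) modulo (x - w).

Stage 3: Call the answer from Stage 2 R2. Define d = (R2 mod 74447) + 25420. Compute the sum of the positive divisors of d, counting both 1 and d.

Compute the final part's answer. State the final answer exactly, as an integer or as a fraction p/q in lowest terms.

68040

Stage 1: 56052 = 2^2 * 3^4 * 173; number of divisors = (2+1) * (4+1) * (1+1) = 30; answer 30
Stage 2: R1 = 30; w = 5; remainder = value at the root: 9*(5)^4 - 2*(5)^3 - 3*(5)^2 + 5*(5)^1 - 5 = (5625) + (-250) + (-75) + (25) + (-5) = 5320; answer 5320
Stage 3: R2 = 5320; d = 30740; 30740 = 2^2 * 5 * 29 * 53; sigma = (1 + 2 + 4) * (1 + 5) * (1 + 29) * (1 + 53) = 7 * 6 * 30 * 54 = 68040; answer 68040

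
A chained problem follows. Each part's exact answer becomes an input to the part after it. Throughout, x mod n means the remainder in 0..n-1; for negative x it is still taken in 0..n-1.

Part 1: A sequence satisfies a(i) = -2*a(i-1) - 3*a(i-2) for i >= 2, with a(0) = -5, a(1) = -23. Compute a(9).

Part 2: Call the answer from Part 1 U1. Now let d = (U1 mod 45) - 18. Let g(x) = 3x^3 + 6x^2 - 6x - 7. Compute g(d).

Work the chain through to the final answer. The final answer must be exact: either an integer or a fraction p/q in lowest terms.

Part 1: a(2) = -2*(-23) - 3*(-5) = 61; iterating: a(2)=61, a(3)=-53, a(4)=-77, a(5)=313, a(6)=-395, a(7)=-149, a(8)=1483, a(9)=-2519; answer -2519
Part 2: U1 = -2519; d = -17; 3*(-17)^3 + 6*(-17)^2 - 6*(-17)^1 - 7 = (-14739) + (1734) + (102) + (-7) = -12910; answer -12910

-12910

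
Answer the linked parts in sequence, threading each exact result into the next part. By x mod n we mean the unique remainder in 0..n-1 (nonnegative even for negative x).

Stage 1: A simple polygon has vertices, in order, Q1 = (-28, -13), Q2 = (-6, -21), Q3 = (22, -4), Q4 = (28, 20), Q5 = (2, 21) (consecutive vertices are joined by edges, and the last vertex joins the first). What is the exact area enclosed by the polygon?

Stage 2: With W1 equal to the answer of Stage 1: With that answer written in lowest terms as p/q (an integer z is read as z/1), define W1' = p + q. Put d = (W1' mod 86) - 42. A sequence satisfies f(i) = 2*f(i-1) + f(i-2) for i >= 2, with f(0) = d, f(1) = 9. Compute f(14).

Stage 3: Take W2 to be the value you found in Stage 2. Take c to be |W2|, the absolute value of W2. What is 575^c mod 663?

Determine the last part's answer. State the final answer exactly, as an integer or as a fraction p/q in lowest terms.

Stage 1: cross terms: (-28*-21 - -6*-13)=510, (-6*-4 - 22*-21)=486, (22*20 - 28*-4)=552, (28*21 - 2*20)=548, (2*-13 - -28*21)=562; twice the area = |2658| = 2658; area = 1329; answer 1329
Stage 2: W1 = 1329; threaded value p + q = 1330; d = -2; f(2) = 2*(9) + 1*(-2) = 16; iterating: f(2)=16, f(3)=41, f(4)=98, f(5)=237, f(6)=572, f(7)=1381, f(8)=3334, f(9)=8049, f(10)=19432, f(11)=46913, f(12)=113258, f(13)=273429, f(14)=660116; answer 660116
Stage 3: W2 = 660116; c = 660116; squarings mod 663: 575^1=575, 575^2=451, 575^4=523, 575^8=373, 575^16=562, 575^32=256, 575^64=562, 575^128=256, 575^256=562, 575^512=256, 575^1024=562, 575^2048=256, 575^4096=562, 575^8192=256, 575^16384=562, 575^32768=256, 575^65536=562, 575^131072=256, 575^262144=562, 575^524288=256; 575^660116 = 575^4 * 575^16 * 575^128 * 575^512 * 575^4096 * 575^131072 * 575^524288 = 217 (mod 663); answer 217

217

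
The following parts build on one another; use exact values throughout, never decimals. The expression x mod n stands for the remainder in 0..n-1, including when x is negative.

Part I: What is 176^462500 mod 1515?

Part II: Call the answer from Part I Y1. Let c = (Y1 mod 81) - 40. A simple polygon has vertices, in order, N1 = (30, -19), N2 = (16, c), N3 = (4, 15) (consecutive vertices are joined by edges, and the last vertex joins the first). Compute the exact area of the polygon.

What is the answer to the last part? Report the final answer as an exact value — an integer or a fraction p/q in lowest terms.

Part I: squarings mod 1515: 176^1=176, 176^2=676, 176^4=961, 176^8=886, 176^16=226, 176^32=1081, 176^64=496, 176^128=586, 176^256=1006, 176^512=16, 176^1024=256, 176^2048=391, 176^4096=1381, 176^8192=1291, 176^16384=181, 176^32768=946, 176^65536=1066, 176^131072=106, 176^262144=631; 176^462500 = 176^4 * 176^32 * 176^128 * 176^512 * 176^1024 * 176^2048 * 176^65536 * 176^131072 * 176^262144 = 1 (mod 1515); answer 1
Part II: Y1 = 1; c = -39; cross terms: (30*-39 - 16*-19)=-866, (16*15 - 4*-39)=396, (4*-19 - 30*15)=-526; twice the area = |-996| = 996; area = 498; answer 498

498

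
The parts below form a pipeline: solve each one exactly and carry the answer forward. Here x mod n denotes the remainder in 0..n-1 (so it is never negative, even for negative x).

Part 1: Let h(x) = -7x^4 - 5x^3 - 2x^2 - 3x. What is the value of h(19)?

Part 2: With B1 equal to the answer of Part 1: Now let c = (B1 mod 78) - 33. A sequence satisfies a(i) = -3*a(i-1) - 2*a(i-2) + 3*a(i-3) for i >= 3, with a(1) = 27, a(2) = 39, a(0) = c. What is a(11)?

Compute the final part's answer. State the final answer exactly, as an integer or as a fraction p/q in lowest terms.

Part 1: -7*(19)^4 - 5*(19)^3 - 2*(19)^2 - 3*(19)^1 = (-912247) + (-34295) + (-722) + (-57) = -947321; answer -947321
Part 2: B1 = -947321; c = 34; a(3) = -3*(39) - 2*(27) + 3*(34) = -69; iterating: a(3)=-69, a(4)=210, a(5)=-375, a(6)=498, a(7)=-114, a(8)=-1779, a(9)=7059, a(10)=-17961, a(11)=34428; answer 34428

34428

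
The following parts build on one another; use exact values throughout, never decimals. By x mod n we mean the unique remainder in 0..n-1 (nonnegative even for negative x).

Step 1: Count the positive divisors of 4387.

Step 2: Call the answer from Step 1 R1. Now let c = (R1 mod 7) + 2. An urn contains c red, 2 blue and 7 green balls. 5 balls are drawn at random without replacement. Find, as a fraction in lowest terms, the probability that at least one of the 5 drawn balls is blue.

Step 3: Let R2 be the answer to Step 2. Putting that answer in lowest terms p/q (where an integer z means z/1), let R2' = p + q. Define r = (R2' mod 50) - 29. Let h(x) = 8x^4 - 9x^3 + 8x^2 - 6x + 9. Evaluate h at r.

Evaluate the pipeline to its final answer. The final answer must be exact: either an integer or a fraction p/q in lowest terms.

Step 1: 4387 = 41 * 107; number of divisors = (1+1) * (1+1) = 4; answer 4
Step 2: R1 = 4; c = 6; total draws C(15,5) = 3003; complement C(13,5) = 1287; favorable 3003 - 1287 = 1716; P = 4/7; answer 4/7
Step 3: R2 = 4/7; threaded value p + q = 11; r = -18; 8*(-18)^4 - 9*(-18)^3 + 8*(-18)^2 - 6*(-18)^1 + 9 = (839808) + (52488) + (2592) + (108) + (9) = 895005; answer 895005

895005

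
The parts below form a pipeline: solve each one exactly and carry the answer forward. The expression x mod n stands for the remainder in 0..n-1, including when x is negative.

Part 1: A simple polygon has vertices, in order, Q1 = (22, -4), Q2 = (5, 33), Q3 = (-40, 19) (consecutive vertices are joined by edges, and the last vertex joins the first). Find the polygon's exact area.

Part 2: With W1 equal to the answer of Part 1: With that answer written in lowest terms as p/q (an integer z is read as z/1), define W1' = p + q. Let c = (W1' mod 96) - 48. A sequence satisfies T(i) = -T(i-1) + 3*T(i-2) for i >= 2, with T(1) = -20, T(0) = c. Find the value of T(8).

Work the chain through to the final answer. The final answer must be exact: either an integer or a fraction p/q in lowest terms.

Part 1: cross terms: (22*33 - 5*-4)=746, (5*19 - -40*33)=1415, (-40*-4 - 22*19)=-258; twice the area = |1903| = 1903; area = 1903/2; answer 1903/2
Part 2: W1 = 1903/2; threaded value p + q = 1905; c = 33; T(2) = -1*(-20) + 3*(33) = 119; iterating: T(2)=119, T(3)=-179, T(4)=536, T(5)=-1073, T(6)=2681, T(7)=-5900, T(8)=13943; answer 13943

13943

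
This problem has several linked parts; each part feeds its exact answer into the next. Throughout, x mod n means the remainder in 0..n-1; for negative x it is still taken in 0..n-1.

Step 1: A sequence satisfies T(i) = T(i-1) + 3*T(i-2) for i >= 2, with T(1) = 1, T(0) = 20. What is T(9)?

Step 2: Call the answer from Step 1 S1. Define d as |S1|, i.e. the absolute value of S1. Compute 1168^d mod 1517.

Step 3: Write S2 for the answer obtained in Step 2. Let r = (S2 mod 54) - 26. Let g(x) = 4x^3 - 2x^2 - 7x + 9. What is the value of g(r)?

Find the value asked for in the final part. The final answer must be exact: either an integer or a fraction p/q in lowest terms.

8368

Step 1: T(2) = 1*(1) + 3*(20) = 61; iterating: T(2)=61, T(3)=64, T(4)=247, T(5)=439, T(6)=1180, T(7)=2497, T(8)=6037, T(9)=13528; answer 13528
Step 2: S1 = 13528; d = 13528; squarings mod 1517: 1168^1=1168, 1168^2=441, 1168^4=305, 1168^8=488, 1168^16=1492, 1168^32=625, 1168^64=756, 1168^128=1144, 1168^256=1082, 1168^512=1117, 1168^1024=715, 1168^2048=1513, 1168^4096=16, 1168^8192=256; 1168^13528 = 1168^8 * 1168^16 * 1168^64 * 1168^128 * 1168^1024 * 1168^4096 * 1168^8192 = 201 (mod 1517); answer 201
Step 3: S2 = 201; r = 13; 4*(13)^3 - 2*(13)^2 - 7*(13)^1 + 9 = (8788) + (-338) + (-91) + (9) = 8368; answer 8368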